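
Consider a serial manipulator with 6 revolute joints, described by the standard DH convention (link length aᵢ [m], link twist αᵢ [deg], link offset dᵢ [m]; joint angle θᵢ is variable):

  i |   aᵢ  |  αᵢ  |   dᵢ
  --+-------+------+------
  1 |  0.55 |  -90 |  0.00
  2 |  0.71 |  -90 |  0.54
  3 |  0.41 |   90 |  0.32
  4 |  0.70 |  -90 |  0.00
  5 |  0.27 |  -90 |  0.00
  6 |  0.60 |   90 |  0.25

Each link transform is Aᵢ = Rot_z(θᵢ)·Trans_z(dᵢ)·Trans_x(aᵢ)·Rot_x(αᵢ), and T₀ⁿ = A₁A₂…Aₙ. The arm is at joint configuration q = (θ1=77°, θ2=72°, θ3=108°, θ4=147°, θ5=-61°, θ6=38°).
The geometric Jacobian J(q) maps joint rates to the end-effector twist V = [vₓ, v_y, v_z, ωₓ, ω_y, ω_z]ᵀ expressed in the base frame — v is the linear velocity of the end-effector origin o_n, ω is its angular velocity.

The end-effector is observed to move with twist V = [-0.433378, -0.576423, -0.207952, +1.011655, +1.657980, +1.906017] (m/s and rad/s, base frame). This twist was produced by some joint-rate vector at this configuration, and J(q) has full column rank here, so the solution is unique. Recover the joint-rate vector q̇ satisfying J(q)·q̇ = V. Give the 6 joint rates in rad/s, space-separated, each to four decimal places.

o_n = [-0.8603, -0.1017, -1.6987]
J₁: ẑ×o_n = [0.1017, -0.8603, 0.0000], ω = ẑ
J2: z=[-0.9744, 0.2250, 0.0000] o=[0.1237, 0.5359, 0.0000] → [-0.3821, -1.6551, 0.8426, -0.9744, 0.2250, 0.0000]
J3: z=[-0.2139, -0.9267, -0.3090] o=[-0.3531, 0.8712, -0.6753] → [0.6478, -0.0622, -0.2619, -0.2139, -0.9267, -0.3090]
J4: z=[0.3672, 0.2168, -0.9045] o=[-0.0504, 0.4488, -0.6536] → [-0.7245, 1.1163, -0.0265, 0.3672, 0.2168, -0.9045]
J5: z=[-0.3136, 0.9444, 0.0991] o=[-0.6634, 0.2757, -0.9440] → [-0.6753, -0.2562, 0.3043, -0.3136, 0.9444, 0.0991]
J6: z=[-0.9439, -0.3214, 0.0757] o=[-0.6913, 0.2945, -1.2119] → [0.1864, -0.4723, 0.3197, -0.9439, -0.3214, 0.0757]
q̇ = J⁺·V = [0.8140, -0.4880, -0.9080, -0.8870, 0.8480, -0.9890]

0.8140 -0.4880 -0.9080 -0.8870 0.8480 -0.9890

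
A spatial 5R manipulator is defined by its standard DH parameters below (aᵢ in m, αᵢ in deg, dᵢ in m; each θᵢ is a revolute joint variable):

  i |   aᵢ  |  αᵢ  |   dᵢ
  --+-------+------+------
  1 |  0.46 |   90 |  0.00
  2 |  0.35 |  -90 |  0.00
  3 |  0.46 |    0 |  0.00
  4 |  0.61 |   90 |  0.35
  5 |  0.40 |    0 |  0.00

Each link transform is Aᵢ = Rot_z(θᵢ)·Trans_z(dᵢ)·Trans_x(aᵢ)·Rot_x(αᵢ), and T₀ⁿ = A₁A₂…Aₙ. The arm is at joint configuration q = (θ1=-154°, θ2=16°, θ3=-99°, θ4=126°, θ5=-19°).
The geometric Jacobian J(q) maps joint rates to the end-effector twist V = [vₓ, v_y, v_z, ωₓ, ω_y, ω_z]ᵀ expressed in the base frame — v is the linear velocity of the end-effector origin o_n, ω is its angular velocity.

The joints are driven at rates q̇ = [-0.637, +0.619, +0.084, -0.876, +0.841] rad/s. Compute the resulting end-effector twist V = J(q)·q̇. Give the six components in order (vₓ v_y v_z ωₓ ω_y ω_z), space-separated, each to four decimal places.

o_n = [-1.3624, -0.6582, 0.5306]
J₁: ẑ×o_n = [0.6582, -1.3624, 0.0000], ω = ẑ
J2: z=[-0.4384, 0.8988, 0.0000] o=[-0.4134, -0.2017, 0.0000] → [0.4769, 0.2326, 1.0531, -0.4384, 0.8988, 0.0000]
J3: z=[0.2477, 0.1208, 0.9613] o=[-0.7158, -0.3491, 0.0965] → [0.3495, -0.7291, 0.0016, 0.2477, 0.1208, 0.9613]
J4: z=[0.2477, 0.1208, 0.9613] o=[-0.8528, 0.0895, 0.0766] → [0.7736, -0.6023, -0.1237, 0.2477, 0.1208, 0.9613]
J5: z=[-0.7828, 0.6095, 0.1251] o=[-1.1143, -0.3461, 0.5629] → [0.0194, -0.0563, 0.3955, -0.7828, 0.6095, 0.1251]
V = J·q̇ = [-0.7561, 1.4309, 1.0930, -1.1259, 0.9733, -1.2931]

-0.7561 1.4309 1.0930 -1.1259 0.9733 -1.2931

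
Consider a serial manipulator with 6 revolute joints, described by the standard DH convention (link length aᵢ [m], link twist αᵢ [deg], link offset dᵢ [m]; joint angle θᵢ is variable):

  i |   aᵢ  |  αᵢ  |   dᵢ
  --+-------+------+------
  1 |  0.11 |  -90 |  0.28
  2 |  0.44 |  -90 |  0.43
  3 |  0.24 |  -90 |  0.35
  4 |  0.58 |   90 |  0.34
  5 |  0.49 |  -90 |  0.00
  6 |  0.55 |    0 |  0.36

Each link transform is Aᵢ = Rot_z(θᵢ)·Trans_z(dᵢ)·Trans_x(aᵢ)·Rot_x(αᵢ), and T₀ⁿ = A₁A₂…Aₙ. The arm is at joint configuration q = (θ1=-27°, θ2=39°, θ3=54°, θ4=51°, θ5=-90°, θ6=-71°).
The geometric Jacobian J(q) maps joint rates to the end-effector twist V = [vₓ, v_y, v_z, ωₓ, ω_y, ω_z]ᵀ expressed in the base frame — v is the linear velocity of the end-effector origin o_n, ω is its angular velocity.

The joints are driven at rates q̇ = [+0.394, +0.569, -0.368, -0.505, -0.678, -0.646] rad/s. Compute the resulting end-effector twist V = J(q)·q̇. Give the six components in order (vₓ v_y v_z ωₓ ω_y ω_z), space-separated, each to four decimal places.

o_n = [0.9490, -0.9059, -0.5801]
J₁: ẑ×o_n = [0.9059, 0.9490, -0.0000], ω = ẑ
J2: z=[0.4540, 0.8910, 0.0000] o=[0.0980, -0.0499, 0.2800] → [-0.7664, 0.3905, -1.1468, 0.4540, 0.8910, 0.0000]
J3: z=[-0.5607, 0.2857, -0.7771] o=[0.5979, 0.1780, 0.0031] → [-1.0089, -0.5999, 0.5074, -0.5607, 0.2857, -0.7771]
J4: z=[-0.8270, -0.2383, 0.5091] o=[0.4112, 0.0552, -0.3577] → [0.5423, 0.0898, 0.9230, -0.8270, -0.2383, 0.5091]
J5: z=[-0.3220, -0.5416, -0.7765] o=[0.3972, -0.4934, 0.0307] → [0.0105, -0.6252, 0.4316, -0.3220, -0.5416, -0.7765]
J6: z=[0.4608, -0.8062, 0.3712] o=[0.8025, -0.3767, -0.2188] → [0.4878, 0.2209, -0.1257, 0.4608, -0.8062, 0.3712]
V = J·q̇ = [-0.3040, 1.0527, -1.5168, 0.8030, 1.4102, 0.7096]

-0.3040 1.0527 -1.5168 0.8030 1.4102 0.7096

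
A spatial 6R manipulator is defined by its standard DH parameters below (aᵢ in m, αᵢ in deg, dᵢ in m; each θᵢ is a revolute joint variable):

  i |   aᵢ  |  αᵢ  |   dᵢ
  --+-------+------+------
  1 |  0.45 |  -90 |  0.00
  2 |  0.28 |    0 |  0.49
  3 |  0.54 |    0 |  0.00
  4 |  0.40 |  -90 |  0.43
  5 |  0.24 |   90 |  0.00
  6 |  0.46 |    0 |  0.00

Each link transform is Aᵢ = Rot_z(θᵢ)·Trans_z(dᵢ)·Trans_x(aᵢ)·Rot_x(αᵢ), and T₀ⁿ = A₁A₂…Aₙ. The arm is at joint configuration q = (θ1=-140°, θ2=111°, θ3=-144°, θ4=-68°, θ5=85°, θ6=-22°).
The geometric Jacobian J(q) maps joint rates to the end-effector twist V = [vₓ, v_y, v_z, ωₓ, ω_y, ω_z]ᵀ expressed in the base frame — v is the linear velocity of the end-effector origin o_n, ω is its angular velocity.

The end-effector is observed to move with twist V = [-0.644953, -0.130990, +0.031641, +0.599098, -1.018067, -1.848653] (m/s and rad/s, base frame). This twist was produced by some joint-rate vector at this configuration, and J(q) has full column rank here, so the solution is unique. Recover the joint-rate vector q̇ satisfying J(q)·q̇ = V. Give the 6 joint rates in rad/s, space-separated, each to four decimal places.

o_n = [-0.2537, -0.5471, 0.4495]
J₁: ẑ×o_n = [0.5471, -0.2537, 0.0000], ω = ẑ
J2: z=[0.6428, -0.7660, 0.0000] o=[-0.3447, -0.2893, 0.0000] → [-0.3443, -0.2889, -0.0960, 0.6428, -0.7660, 0.0000]
J3: z=[0.6428, -0.7660, 0.0000] o=[0.0471, -0.6001, -0.2614] → [-0.5446, -0.4570, -0.1963, 0.6428, -0.7660, 0.0000]
J4: z=[0.6428, -0.7660, 0.0000] o=[-0.2998, -0.8912, 0.0327] → [-0.3193, -0.2679, 0.2566, 0.6428, -0.7660, 0.0000]
J5: z=[-0.7520, -0.6310, 0.1908] o=[0.0351, -1.1716, 0.4254] → [-0.1344, -0.0369, -0.6518, -0.7520, -0.6310, 0.1908]
J6: z=[0.2016, 0.0554, 0.9779] o=[-0.1156, -0.9858, 0.4459] → [-0.4289, -0.1358, 0.0961, 0.2016, 0.0554, 0.9779]
q̇ = J⁺·V = [-0.8850, -0.5950, 0.8810, 0.9650, 0.0080, -0.9870]

-0.8850 -0.5950 0.8810 0.9650 0.0080 -0.9870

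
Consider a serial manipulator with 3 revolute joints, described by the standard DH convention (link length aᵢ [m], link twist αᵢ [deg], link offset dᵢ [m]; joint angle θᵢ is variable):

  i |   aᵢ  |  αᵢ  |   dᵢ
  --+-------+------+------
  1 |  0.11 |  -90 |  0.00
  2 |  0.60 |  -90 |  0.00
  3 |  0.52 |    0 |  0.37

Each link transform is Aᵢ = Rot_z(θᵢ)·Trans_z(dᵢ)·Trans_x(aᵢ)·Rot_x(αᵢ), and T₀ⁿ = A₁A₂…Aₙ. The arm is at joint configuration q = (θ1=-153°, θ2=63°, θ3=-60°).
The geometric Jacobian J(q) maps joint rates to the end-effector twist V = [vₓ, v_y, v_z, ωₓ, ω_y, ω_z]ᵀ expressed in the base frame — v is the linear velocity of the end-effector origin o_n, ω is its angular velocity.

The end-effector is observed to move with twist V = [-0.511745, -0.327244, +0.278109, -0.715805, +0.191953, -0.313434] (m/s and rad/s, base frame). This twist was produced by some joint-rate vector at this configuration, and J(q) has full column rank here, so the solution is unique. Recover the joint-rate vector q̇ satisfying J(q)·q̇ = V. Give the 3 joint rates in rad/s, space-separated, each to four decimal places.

o_n = [0.0523, -0.4788, -0.9342]
J₁: ẑ×o_n = [0.4788, 0.0523, -0.0000], ω = ẑ
J2: z=[0.4540, -0.8910, 0.0000] o=[-0.0980, -0.0499, 0.0000] → [0.8324, 0.4241, -0.0608, 0.4540, -0.8910, 0.0000]
J3: z=[0.7939, 0.4045, -0.4540] o=[-0.3407, -0.1736, -0.5346] → [-0.3002, 0.1388, -0.4012, 0.7939, 0.4045, -0.4540]
q̇ = J⁺·V = [-0.5940, -0.4960, -0.6180]

-0.5940 -0.4960 -0.6180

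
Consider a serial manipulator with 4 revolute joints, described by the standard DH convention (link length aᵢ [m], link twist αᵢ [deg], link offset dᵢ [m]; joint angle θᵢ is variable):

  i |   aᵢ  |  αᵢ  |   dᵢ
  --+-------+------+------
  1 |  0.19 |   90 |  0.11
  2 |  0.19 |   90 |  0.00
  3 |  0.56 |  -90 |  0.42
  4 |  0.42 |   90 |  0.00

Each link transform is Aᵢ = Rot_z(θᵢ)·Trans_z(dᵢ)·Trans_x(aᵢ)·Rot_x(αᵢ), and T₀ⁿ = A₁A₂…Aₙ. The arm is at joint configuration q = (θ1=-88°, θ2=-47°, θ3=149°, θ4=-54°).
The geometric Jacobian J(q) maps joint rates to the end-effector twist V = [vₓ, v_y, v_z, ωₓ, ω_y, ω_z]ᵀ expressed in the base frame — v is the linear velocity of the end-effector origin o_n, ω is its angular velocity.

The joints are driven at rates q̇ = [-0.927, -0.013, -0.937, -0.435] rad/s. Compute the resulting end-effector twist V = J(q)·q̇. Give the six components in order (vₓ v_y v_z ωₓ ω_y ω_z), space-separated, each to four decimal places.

o_n = [-0.4400, 0.6928, -0.0413]
J₁: ẑ×o_n = [-0.6928, -0.4400, 0.0000], ω = ẑ
J2: z=[-0.9994, -0.0349, 0.0000] o=[0.0066, -0.1899, 0.1100] → [0.0053, -0.1512, -0.8978, -0.9994, -0.0349, 0.0000]
J3: z=[-0.0255, 0.7309, -0.6820] o=[0.0112, -0.3194, -0.0290] → [0.6813, 0.3074, 0.3039, -0.0255, 0.7309, -0.6820]
J4: z=[0.8444, 0.3810, 0.3767] o=[-0.2992, 0.3047, 0.0357] → [-0.1755, 0.0120, 0.3814, 0.8444, 0.3810, 0.3767]
V = J·q̇ = [0.0802, 0.1166, -0.4390, -0.3304, -0.8501, -0.4518]

0.0802 0.1166 -0.4390 -0.3304 -0.8501 -0.4518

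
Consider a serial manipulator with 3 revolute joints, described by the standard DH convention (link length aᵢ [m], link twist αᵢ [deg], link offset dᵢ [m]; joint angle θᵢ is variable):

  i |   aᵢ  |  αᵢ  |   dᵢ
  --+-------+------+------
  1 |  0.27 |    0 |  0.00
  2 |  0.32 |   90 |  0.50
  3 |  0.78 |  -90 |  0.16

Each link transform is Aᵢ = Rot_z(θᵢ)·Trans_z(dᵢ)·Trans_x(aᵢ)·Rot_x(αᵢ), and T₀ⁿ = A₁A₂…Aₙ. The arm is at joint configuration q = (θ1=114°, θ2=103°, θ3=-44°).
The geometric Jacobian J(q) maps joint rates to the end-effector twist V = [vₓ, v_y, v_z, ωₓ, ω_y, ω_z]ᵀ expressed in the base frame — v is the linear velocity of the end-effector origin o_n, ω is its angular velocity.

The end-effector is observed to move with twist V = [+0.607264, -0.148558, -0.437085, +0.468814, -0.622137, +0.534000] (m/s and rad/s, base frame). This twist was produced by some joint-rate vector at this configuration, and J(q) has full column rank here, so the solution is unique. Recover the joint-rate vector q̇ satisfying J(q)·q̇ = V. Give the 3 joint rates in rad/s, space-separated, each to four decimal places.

-0.2240 0.7580 -0.7790

o_n = [-0.9098, -0.1558, -0.0418]
J₁: ẑ×o_n = [0.1558, -0.9098, 0.0000], ω = ẑ
J2: z=[0.0000, 0.0000, 1.0000] o=[-0.1098, 0.2467, 0.0000] → [0.4025, -0.8000, 0.0000, 0.0000, 0.0000, 1.0000]
J3: z=[-0.6018, 0.7986, 0.0000] o=[-0.3654, 0.0541, 0.5000] → [-0.4327, -0.3261, 0.5611, -0.6018, 0.7986, 0.0000]
q̇ = J⁺·V = [-0.2240, 0.7580, -0.7790]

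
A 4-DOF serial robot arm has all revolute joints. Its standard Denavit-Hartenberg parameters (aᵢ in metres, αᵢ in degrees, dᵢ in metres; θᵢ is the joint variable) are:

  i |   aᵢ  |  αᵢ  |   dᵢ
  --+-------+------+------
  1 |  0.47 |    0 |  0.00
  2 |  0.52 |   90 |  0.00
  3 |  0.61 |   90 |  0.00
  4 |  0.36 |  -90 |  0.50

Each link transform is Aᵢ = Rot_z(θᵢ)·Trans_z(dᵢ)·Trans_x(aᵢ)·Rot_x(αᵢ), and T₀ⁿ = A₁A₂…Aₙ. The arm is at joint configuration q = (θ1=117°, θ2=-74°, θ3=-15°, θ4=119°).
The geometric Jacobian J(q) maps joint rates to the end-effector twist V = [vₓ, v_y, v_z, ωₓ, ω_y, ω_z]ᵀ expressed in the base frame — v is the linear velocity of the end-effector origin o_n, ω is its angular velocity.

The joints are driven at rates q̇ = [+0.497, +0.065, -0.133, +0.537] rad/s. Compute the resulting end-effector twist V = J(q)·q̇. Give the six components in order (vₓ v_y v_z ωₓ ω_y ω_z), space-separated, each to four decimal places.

o_n = [0.5946, 0.7417, -0.5957]
J₁: ẑ×o_n = [-0.7417, 0.5946, 0.0000], ω = ẑ
J2: z=[0.0000, 0.0000, 1.0000] o=[-0.2134, 0.4188, 0.0000] → [-0.3230, 0.8080, 0.0000, 0.0000, 0.0000, 1.0000]
J3: z=[0.6820, -0.7314, 0.0000] o=[0.1669, 0.7734, 0.0000] → [0.4356, 0.4062, 0.2912, 0.6820, -0.7314, 0.0000]
J4: z=[-0.1893, -0.1765, -0.9659] o=[0.5979, 1.1753, -0.1579] → [-0.3415, -0.0798, 0.0815, -0.1893, -0.1765, -0.9659]
V = J·q̇ = [-0.6309, 0.2512, 0.0050, -0.1924, 0.0025, 0.0433]

-0.6309 0.2512 0.0050 -0.1924 0.0025 0.0433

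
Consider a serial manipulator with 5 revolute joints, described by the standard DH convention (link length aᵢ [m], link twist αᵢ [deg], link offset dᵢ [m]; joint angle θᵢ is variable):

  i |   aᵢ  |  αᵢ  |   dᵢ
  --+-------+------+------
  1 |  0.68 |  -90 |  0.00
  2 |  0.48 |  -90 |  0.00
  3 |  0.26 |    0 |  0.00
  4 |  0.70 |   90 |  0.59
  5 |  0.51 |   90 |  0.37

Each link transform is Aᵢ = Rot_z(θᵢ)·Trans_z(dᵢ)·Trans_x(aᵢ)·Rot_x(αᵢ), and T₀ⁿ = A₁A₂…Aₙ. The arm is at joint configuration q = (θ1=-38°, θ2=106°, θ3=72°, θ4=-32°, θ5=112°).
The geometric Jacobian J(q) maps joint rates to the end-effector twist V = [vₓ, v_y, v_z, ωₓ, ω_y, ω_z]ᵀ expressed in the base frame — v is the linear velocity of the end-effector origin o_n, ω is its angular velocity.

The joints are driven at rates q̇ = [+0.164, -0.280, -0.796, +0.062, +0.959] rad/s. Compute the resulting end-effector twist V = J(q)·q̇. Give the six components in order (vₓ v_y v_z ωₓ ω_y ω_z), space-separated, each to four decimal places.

o_n = [-0.7065, 0.1827, -0.8491]
J₁: ẑ×o_n = [-0.1827, -0.7065, 0.0000], ω = ẑ
J2: z=[0.6157, 0.7880, 0.0000] o=[0.5358, -0.4186, 0.0000] → [-0.6691, 0.5227, 1.3492, 0.6157, 0.7880, 0.0000]
J3: z=[-0.7575, 0.5918, 0.2756] o=[0.4316, -0.3372, -0.4614] → [-0.3727, -0.6073, 0.2797, -0.7575, 0.5918, 0.2756]
J4: z=[-0.7575, 0.5918, 0.2756] o=[0.2619, -0.5184, -0.5386] → [-0.3770, -0.5021, 0.0420, -0.7575, 0.5918, 0.2756]
J5: z=[0.3320, 0.7127, -0.6179] o=[-0.5785, -0.4328, -0.8915] → [0.4105, 0.0650, 0.2955, 0.3320, 0.7127, -0.6179]
V = J·q̇ = [0.8244, 0.2524, -0.3144, 0.7020, 0.0285, -0.6309]

0.8244 0.2524 -0.3144 0.7020 0.0285 -0.6309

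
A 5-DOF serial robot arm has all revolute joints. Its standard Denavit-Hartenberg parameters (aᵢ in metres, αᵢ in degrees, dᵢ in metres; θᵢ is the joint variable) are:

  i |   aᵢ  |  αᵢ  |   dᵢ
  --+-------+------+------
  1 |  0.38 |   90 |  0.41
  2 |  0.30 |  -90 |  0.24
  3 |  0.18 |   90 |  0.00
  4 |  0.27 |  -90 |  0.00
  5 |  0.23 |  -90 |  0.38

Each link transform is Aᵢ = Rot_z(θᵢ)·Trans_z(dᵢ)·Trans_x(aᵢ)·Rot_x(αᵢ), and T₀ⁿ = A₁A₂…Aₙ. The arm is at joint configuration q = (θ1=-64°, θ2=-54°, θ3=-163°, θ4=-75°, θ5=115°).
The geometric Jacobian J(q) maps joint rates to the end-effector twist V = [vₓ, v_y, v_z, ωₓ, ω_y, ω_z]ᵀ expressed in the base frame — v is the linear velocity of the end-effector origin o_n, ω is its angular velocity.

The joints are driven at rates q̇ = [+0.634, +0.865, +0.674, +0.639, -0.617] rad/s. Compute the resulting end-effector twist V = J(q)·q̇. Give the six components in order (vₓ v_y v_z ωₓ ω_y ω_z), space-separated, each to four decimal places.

o_n = [-0.4609, -0.4518, 0.5355]
J₁: ẑ×o_n = [0.4518, -0.4609, 0.0000], ω = ẑ
J2: z=[-0.8988, -0.4384, 0.0000] o=[0.1666, -0.3415, 0.4100] → [-0.0550, 0.1128, -0.1759, -0.8988, -0.4384, 0.0000]
J3: z=[0.3546, -0.7271, 0.5878] o=[0.0282, -0.6052, 0.1673] → [-0.3579, -0.4181, -0.3012, 0.3546, -0.7271, 0.5878]
J4: z=[0.7842, 0.5737, 0.2365] o=[-0.0635, -0.5374, 0.3066] → [0.1111, -0.2736, 0.2951, 0.7842, 0.5737, 0.2365]
J5: z=[-0.4001, 0.1760, 0.8994] o=[-0.1916, -0.3214, 0.2073] → [0.1751, -0.1110, 0.0996, -0.4001, 0.1760, 0.8994]
V = J·q̇ = [-0.0394, -0.5828, -0.2281, 0.2095, -0.6113, 0.6264]

-0.0394 -0.5828 -0.2281 0.2095 -0.6113 0.6264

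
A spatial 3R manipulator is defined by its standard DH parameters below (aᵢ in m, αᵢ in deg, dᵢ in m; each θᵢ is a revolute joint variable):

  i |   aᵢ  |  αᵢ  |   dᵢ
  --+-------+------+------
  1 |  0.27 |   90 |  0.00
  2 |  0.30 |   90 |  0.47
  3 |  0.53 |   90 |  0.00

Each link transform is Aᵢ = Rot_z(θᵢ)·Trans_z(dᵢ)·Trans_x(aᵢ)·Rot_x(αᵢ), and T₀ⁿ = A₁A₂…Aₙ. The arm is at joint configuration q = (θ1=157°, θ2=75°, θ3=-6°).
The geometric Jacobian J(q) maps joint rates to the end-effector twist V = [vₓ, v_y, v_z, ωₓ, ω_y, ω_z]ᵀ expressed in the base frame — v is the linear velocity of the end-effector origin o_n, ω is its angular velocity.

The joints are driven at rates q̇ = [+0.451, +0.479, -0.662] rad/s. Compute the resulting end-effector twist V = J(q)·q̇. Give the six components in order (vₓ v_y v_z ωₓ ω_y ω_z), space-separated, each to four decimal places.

o_n = [-0.2836, 0.5708, 0.7989]
J₁: ẑ×o_n = [-0.5708, -0.2836, 0.0000], ω = ẑ
J2: z=[0.3907, 0.9205, 0.0000] o=[-0.2485, 0.1055, 0.0000] → [0.7354, -0.3122, 0.2141, 0.3907, 0.9205, 0.0000]
J3: z=[-0.8891, 0.3774, -0.2588] o=[-0.1364, 0.5685, 0.2898] → [0.1928, 0.4908, 0.0535, -0.8891, 0.3774, -0.2588]
V = J·q̇ = [-0.0328, -0.6023, 0.0671, 0.7758, 0.1911, 0.6223]

-0.0328 -0.6023 0.0671 0.7758 0.1911 0.6223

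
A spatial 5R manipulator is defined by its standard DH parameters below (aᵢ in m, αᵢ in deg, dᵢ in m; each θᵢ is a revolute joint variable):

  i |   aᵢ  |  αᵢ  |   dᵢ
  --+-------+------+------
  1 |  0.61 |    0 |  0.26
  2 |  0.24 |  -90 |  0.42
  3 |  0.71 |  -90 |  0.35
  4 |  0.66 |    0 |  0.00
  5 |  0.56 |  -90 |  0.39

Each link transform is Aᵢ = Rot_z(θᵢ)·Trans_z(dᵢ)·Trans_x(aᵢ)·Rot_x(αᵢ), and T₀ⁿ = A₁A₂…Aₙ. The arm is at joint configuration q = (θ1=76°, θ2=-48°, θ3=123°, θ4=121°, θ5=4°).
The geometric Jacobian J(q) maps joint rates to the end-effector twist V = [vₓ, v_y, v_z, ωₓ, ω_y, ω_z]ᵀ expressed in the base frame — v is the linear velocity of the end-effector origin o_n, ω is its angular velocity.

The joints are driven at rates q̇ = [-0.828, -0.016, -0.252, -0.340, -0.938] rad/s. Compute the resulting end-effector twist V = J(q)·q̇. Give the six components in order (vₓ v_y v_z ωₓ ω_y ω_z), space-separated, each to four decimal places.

-0.2232 -0.9886 -0.7421 1.0647 0.2807 -1.5400

o_n = [0.3638, -0.0570, 0.8514]
J₁: ẑ×o_n = [0.0570, 0.3638, -0.0000], ω = ẑ
J2: z=[0.0000, 0.0000, 1.0000] o=[0.1476, 0.5919, 0.2600] → [0.6489, 0.2162, -0.0000, 0.0000, 0.0000, 1.0000]
J3: z=[-0.4695, 0.8829, 0.0000] o=[0.3595, 0.7046, 0.6800] → [0.1514, 0.0805, 0.3537, -0.4695, 0.8829, 0.0000]
J4: z=[-0.7405, -0.3937, 0.5446] o=[-0.1463, 0.8320, 0.0845] → [0.1823, 0.8457, 0.8592, -0.7405, -0.3937, 0.5446]
J5: z=[-0.7405, -0.3937, 0.5446] o=[0.2828, 0.4194, 0.3696] → [0.0698, 0.4009, 0.3847, -0.7405, -0.3937, 0.5446]
V = J·q̇ = [-0.2232, -0.9886, -0.7421, 1.0647, 0.2807, -1.5400]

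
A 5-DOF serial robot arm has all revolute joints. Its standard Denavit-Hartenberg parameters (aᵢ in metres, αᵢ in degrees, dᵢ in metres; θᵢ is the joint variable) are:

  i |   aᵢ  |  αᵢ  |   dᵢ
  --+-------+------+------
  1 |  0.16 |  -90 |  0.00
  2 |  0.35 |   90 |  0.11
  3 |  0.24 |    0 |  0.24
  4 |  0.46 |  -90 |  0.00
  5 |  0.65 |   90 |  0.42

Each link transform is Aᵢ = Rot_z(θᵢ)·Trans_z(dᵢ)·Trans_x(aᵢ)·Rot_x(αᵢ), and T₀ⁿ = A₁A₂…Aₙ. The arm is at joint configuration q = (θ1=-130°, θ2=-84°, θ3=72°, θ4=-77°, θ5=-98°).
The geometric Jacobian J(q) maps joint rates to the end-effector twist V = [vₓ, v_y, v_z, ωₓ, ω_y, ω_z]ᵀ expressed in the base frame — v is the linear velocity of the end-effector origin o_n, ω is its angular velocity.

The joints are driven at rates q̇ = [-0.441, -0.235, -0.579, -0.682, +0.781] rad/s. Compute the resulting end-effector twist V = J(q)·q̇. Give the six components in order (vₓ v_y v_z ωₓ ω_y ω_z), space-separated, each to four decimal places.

o_n = [0.9613, 0.0186, 0.9167]
J₁: ẑ×o_n = [-0.0186, 0.9613, 0.0000], ω = ẑ
J2: z=[0.7660, -0.6428, 0.0000] o=[-0.1028, -0.1226, 0.0000] → [-0.5893, -0.7023, 0.7922, 0.7660, -0.6428, 0.0000]
J3: z=[0.6393, 0.7618, 0.1045] o=[-0.0421, -0.2213, 0.3481] → [0.4081, -0.2586, -0.6111, 0.6393, 0.7618, 0.1045]
J4: z=[0.6393, 0.7618, 0.1045] o=[0.2812, -0.1911, 0.4469] → [0.3360, -0.2292, -0.3841, 0.6393, 0.7618, 0.1045]
J5: z=[0.7573, -0.6473, 0.0867] o=[0.2197, -0.2020, 0.9027] → [-0.0282, 0.0536, 0.6472, 0.7573, -0.6473, 0.0867]
V = J·q̇ = [-0.3408, 0.0891, 0.9350, -0.3947, -1.3152, -0.5051]

-0.3408 0.0891 0.9350 -0.3947 -1.3152 -0.5051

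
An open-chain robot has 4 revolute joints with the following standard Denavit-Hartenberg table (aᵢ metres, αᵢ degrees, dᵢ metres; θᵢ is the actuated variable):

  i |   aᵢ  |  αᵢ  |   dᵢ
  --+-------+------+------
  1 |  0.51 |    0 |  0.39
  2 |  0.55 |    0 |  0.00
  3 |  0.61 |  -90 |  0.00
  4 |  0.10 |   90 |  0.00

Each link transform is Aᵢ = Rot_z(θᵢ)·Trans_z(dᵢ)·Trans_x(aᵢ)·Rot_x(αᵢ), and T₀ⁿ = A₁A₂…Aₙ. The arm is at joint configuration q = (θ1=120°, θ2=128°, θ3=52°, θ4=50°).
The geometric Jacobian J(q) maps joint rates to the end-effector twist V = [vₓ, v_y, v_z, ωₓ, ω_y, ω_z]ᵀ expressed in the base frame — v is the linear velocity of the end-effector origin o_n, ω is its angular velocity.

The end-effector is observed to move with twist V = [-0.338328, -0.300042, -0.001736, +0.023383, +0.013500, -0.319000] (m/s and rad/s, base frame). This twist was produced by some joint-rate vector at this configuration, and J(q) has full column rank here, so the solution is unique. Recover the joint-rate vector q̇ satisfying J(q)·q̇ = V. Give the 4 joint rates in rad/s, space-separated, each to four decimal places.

o_n = [-0.1239, -0.6522, 0.3134]
J₁: ẑ×o_n = [0.6522, -0.1239, 0.0000], ω = ẑ
J2: z=[0.0000, 0.0000, 1.0000] o=[-0.2550, 0.4417, 0.3900] → [1.0939, 0.1311, -0.0000, 0.0000, 0.0000, 1.0000]
J3: z=[0.0000, 0.0000, 1.0000] o=[-0.4610, -0.0683, 0.3900] → [0.5839, 0.3371, -0.0000, 0.0000, 0.0000, 1.0000]
J4: z=[0.8660, 0.5000, 0.0000] o=[-0.1560, -0.5966, 0.3900] → [-0.0383, 0.0663, -0.0643, 0.8660, 0.5000, 0.0000]
q̇ = J⁺·V = [0.5890, -0.3750, -0.5330, 0.0270]

0.5890 -0.3750 -0.5330 0.0270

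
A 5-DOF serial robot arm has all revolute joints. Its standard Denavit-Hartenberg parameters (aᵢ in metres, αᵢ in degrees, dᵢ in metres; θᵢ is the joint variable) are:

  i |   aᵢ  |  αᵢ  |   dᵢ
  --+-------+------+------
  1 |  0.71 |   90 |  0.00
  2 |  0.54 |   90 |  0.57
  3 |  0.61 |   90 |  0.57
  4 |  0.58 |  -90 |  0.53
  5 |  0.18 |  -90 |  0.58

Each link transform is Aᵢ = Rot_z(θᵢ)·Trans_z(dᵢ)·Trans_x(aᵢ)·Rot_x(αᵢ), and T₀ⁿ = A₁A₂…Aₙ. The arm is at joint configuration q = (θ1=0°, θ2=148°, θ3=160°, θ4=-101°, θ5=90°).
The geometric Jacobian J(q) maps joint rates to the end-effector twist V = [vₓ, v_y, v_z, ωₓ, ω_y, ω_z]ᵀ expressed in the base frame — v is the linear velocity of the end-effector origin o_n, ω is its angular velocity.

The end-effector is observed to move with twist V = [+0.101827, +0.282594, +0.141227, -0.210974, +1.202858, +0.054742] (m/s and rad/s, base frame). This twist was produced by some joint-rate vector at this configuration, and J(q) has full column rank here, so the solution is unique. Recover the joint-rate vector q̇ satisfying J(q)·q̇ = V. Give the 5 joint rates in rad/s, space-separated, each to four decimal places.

0.9790 -0.7190 -0.8710 -0.5610 0.1290

o_n = [0.9439, -1.2644, -0.2759]
J₁: ẑ×o_n = [1.2644, 0.9439, -0.0000], ω = ẑ
J2: z=[0.0000, -1.0000, 0.0000] o=[0.7100, 0.0000, 0.0000] → [0.2759, 0.0000, 0.2339, 0.0000, -1.0000, 0.0000]
J3: z=[0.5299, -0.0000, 0.8480] o=[0.2521, -0.5700, 0.2862] → [0.5889, 0.8845, -0.3680, 0.5299, -0.0000, 0.8480]
J4: z=[-0.2900, -0.9397, 0.1812] o=[1.0402, -0.7786, 0.4658] → [0.7850, -0.2326, 0.0504, -0.2900, -0.9397, 0.1812]
J5: z=[0.6811, -0.3357, -0.6506] o=[0.4966, -1.2388, 0.1341] → [0.1210, -0.0117, 0.1327, 0.6811, -0.3357, -0.6506]
q̇ = J⁺·V = [0.9790, -0.7190, -0.8710, -0.5610, 0.1290]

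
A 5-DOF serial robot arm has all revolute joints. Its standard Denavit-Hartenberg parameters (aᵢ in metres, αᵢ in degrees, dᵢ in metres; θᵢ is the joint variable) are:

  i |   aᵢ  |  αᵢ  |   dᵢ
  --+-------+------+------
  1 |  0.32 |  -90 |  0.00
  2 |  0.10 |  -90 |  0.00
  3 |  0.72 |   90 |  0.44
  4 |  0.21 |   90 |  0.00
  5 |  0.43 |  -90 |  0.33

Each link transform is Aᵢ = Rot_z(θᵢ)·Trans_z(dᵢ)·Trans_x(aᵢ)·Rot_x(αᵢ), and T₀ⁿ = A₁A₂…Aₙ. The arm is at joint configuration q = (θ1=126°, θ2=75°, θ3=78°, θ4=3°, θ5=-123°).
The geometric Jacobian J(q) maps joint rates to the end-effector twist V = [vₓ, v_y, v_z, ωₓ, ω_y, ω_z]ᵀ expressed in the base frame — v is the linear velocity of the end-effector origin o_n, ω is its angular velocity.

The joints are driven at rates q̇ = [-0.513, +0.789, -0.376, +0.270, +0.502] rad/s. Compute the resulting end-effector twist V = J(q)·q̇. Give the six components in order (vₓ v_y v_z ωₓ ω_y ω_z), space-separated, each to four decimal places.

0.5419 0.0397 -0.1212 -1.2020 0.2604 -0.5463

o_n = [0.5148, 0.6058, 0.0727]
J₁: ẑ×o_n = [-0.6058, 0.5148, 0.0000], ω = ẑ
J2: z=[-0.8090, -0.5878, 0.0000] o=[-0.1881, 0.2589, 0.0000] → [-0.0427, 0.0588, 0.1325, -0.8090, -0.5878, 0.0000]
J3: z=[0.5678, -0.7815, -0.2588] o=[-0.2033, 0.2798, -0.0966] → [-0.0479, -0.2819, 0.7462, 0.5678, -0.7815, -0.2588]
J4: z=[-0.3170, 0.0826, -0.9448] o=[0.5935, 0.3813, -0.3551] → [0.2474, 0.2100, -0.0647, -0.3170, 0.0826, -0.9448]
J5: z=[-0.5272, 0.8127, 0.2480] o=[0.7591, 0.5024, -0.4000] → [0.3586, 0.1886, 0.1441, -0.5272, 0.8127, 0.2480]
V = J·q̇ = [0.5419, 0.0397, -0.1212, -1.2020, 0.2604, -0.5463]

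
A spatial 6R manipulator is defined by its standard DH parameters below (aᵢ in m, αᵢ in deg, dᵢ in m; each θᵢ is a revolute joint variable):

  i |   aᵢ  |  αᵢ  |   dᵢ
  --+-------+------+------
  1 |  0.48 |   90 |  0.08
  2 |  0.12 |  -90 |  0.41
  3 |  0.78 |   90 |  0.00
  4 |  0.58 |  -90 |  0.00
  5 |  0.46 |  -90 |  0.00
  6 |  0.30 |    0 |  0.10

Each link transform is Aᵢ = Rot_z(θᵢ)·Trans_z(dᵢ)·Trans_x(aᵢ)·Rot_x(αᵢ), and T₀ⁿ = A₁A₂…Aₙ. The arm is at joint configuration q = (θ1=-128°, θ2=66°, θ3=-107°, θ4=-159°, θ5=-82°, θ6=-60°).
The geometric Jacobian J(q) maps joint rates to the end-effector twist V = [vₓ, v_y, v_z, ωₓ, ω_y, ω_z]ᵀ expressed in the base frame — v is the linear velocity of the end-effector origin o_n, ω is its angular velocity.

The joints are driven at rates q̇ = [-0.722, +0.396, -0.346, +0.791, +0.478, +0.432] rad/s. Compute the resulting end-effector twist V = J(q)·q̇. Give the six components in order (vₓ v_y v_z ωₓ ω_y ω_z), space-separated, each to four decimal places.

o_n = [-0.7706, -0.3522, -0.5787]
J₁: ẑ×o_n = [0.3522, -0.7706, 0.0000], ω = ẑ
J2: z=[-0.7880, 0.6157, 0.0000] o=[-0.2955, -0.3782, 0.0800] → [-0.4055, -0.5190, 0.2719, -0.7880, 0.6157, 0.0000]
J3: z=[0.5624, 0.7199, 0.4067] o=[-0.6487, -0.1643, 0.1896] → [-0.4767, 0.3825, -0.0179, 0.5624, 0.7199, 0.4067]
J4: z=[0.4699, 0.1265, -0.8736] o=[-1.1793, 0.3680, -0.0187] → [-0.7000, -0.0940, -0.3901, 0.4699, 0.1265, -0.8736]
J5: z=[-0.7689, -0.4275, -0.4754] o=[-0.9278, -0.1511, 0.0414] → [0.1695, -0.5515, 0.2218, -0.7689, -0.4275, -0.4754]
J6: z=[0.3640, -0.9040, 0.2242] o=[-0.6860, -0.1508, -0.3500] → [0.2519, 0.0643, -0.1497, 0.3640, -0.9040, 0.2242]
V = J·q̇ = [-0.6138, -0.0918, -0.1533, -0.3453, -0.5001, -1.6842]

-0.6138 -0.0918 -0.1533 -0.3453 -0.5001 -1.6842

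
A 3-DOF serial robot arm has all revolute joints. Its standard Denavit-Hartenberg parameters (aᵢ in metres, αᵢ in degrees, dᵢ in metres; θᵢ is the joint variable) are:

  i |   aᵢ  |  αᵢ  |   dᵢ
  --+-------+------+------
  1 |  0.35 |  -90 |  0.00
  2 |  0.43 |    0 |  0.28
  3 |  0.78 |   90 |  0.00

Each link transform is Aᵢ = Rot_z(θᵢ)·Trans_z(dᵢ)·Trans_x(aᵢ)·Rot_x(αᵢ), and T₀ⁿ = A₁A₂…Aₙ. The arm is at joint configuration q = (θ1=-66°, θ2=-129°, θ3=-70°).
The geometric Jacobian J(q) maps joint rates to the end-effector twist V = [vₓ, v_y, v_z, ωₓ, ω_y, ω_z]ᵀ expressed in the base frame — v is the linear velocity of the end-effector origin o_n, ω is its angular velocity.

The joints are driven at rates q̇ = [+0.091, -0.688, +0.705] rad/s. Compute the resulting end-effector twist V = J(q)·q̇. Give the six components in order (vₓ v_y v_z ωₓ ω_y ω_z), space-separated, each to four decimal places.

o_n = [-0.0119, 0.7151, 0.0802]
J₁: ẑ×o_n = [-0.7151, -0.0119, 0.0000], ω = ẑ
J2: z=[0.9135, 0.4067, 0.0000] o=[0.1424, -0.3197, 0.0000] → [0.0326, -0.0733, 1.0081, 0.9135, 0.4067, 0.0000]
J3: z=[0.9135, 0.4067, 0.0000] o=[0.2881, 0.0414, 0.3342] → [-0.1033, 0.2320, 0.7375, 0.9135, 0.4067, 0.0000]
V = J·q̇ = [-0.1603, 0.2129, -0.1736, 0.0155, 0.0069, 0.0910]

-0.1603 0.2129 -0.1736 0.0155 0.0069 0.0910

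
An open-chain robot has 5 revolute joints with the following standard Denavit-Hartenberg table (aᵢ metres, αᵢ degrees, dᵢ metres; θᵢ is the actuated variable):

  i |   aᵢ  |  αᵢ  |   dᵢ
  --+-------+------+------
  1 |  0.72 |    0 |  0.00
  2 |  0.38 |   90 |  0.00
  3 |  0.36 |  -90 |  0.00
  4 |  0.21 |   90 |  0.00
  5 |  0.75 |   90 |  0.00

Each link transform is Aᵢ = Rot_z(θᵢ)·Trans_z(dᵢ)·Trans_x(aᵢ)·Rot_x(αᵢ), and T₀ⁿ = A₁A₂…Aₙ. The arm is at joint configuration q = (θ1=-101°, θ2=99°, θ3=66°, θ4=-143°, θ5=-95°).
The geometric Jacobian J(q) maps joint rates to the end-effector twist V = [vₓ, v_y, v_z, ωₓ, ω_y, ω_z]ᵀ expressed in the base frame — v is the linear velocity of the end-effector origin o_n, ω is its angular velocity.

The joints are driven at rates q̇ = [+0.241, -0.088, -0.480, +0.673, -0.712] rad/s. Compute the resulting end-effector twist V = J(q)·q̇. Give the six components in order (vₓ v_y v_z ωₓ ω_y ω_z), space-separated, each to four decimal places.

0.3137 0.3823 0.0852 -0.4434 -0.0732 0.8182

o_n = [1.0209, -0.8343, -0.0805]
J₁: ẑ×o_n = [0.8343, 1.0209, -0.0000], ω = ẑ
J2: z=[0.0000, 0.0000, 1.0000] o=[-0.1374, -0.7068, 0.0000] → [0.1275, 1.1582, -0.0000, 0.0000, 0.0000, 1.0000]
J3: z=[-0.0349, -0.9994, 0.0000] o=[0.2424, -0.7200, 0.0000] → [0.0805, -0.0028, 0.7820, -0.0349, -0.9994, 0.0000]
J4: z=[-0.9130, 0.0319, 0.4067] o=[0.3887, -0.7251, 0.3289] → [0.0314, -0.1167, 0.0795, -0.9130, 0.0319, 0.4067]
J5: z=[-0.2168, 0.8067, -0.5498] o=[0.3161, -0.8491, 0.1757] → [-0.1986, -0.4430, -0.5717, -0.2168, 0.8067, -0.5498]
V = J·q̇ = [0.3137, 0.3823, 0.0852, -0.4434, -0.0732, 0.8182]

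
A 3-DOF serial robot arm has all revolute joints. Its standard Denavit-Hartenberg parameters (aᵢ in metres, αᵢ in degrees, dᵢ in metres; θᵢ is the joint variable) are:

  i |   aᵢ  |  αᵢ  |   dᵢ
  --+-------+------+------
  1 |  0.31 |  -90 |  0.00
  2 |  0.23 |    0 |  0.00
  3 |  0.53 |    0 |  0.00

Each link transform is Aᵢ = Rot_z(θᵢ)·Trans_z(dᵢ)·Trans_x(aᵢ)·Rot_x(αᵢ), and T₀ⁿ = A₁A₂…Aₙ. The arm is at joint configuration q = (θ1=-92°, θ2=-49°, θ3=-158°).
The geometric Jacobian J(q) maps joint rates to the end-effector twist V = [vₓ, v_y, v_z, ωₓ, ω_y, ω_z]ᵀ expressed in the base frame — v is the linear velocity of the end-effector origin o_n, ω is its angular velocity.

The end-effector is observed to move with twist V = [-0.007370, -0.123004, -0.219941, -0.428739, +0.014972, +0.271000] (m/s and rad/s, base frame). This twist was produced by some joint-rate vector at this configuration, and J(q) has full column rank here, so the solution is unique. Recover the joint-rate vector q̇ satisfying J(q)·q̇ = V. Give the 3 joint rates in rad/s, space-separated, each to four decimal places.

o_n = [0.0004, 0.0113, -0.0670]
J₁: ẑ×o_n = [-0.0113, 0.0004, 0.0000], ω = ẑ
J2: z=[0.9994, -0.0349, 0.0000] o=[-0.0108, -0.3098, 0.0000] → [0.0023, 0.0670, 0.3213, 0.9994, -0.0349, 0.0000]
J3: z=[0.9994, -0.0349, 0.0000] o=[-0.0161, -0.4606, 0.1736] → [0.0084, 0.2405, 0.4722, 0.9994, -0.0349, 0.0000]
q̇ = J⁺·V = [0.2710, 0.1150, -0.5440]

0.2710 0.1150 -0.5440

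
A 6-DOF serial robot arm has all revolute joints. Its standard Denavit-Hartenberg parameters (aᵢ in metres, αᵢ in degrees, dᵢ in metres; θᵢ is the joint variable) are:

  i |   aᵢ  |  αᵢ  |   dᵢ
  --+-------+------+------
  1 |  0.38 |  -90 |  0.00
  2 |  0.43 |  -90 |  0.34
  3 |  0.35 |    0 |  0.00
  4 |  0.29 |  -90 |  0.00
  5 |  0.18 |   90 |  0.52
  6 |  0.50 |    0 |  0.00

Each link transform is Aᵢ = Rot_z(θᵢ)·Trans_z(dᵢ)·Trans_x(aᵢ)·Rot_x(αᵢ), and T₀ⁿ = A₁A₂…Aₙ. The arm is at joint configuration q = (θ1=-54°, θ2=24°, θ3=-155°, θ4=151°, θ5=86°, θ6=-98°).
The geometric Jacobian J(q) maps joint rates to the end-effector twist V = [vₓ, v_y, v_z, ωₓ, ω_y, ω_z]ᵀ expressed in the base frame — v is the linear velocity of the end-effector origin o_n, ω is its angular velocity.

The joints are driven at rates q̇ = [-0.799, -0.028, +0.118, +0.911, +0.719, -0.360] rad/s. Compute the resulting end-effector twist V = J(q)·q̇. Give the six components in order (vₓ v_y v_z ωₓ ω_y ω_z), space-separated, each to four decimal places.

o_n = [0.8621, -0.3634, -0.0668]
J₁: ẑ×o_n = [0.3634, 0.8621, -0.0000], ω = ẑ
J2: z=[0.8090, 0.5878, 0.0000] o=[0.2234, -0.3074, 0.0000] → [-0.0392, 0.0540, -0.4207, 0.8090, 0.5878, 0.0000]
J3: z=[-0.2391, 0.3291, -0.9135] o=[0.7293, -0.4254, -0.1749] → [0.0922, -0.0955, -0.0585, -0.2391, 0.3291, -0.9135]
J4: z=[-0.2391, 0.3291, -0.9135] o=[0.6787, -0.1040, -0.0459] → [-0.2438, -0.1726, 0.0016, -0.2391, 0.3291, -0.9135]
J5: z=[-0.7696, -0.6379, -0.0284] o=[0.8504, -0.3059, -0.1635] → [-0.0634, 0.0742, 0.0517, -0.7696, -0.6379, -0.0284]
J6: z=[0.5740, -0.6716, -0.4685] o=[0.5005, -0.7055, -0.0194] → [0.1921, -0.1422, 0.4392, 0.5740, -0.6716, -0.4685]
V = J·q̇ = [-0.6152, -0.7543, -0.1145, -1.0286, 0.1053, -1.5908]

-0.6152 -0.7543 -0.1145 -1.0286 0.1053 -1.5908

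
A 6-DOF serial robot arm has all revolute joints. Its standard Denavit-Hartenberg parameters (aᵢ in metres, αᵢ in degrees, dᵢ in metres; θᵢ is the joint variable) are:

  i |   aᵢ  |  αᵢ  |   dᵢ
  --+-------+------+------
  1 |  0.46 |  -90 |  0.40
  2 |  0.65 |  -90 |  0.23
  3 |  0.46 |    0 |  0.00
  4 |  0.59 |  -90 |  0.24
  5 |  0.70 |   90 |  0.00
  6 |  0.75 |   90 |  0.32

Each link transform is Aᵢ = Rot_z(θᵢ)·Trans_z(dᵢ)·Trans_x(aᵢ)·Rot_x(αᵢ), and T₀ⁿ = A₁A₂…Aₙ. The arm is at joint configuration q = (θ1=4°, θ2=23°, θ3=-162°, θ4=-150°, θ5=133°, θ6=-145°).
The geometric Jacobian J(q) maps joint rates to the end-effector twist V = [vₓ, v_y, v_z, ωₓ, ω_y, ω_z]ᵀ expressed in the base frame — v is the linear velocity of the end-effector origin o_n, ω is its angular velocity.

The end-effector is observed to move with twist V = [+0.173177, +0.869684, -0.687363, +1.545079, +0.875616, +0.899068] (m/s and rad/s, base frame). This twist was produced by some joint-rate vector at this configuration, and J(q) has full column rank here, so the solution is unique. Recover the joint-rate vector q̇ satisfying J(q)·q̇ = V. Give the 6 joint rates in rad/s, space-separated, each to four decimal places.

o_n = [1.4276, 0.1911, 0.0295]
J₁: ẑ×o_n = [-0.1911, 1.4276, 0.0000], ω = ẑ
J2: z=[-0.0698, 0.9976, 0.0000] o=[0.4589, 0.0321, 0.4000] → [-0.3696, -0.0258, -0.9774, -0.0698, 0.9976, 0.0000]
J3: z=[-0.3898, -0.0273, -0.9205] o=[1.0397, 0.3033, 0.1460] → [-0.1001, -0.4025, 0.0543, -0.3898, -0.0273, -0.9205]
J4: z=[-0.3898, -0.0273, -0.9205] o=[0.6281, 0.4170, 0.3170] → [-0.2001, -0.8480, 0.1098, -0.3898, -0.0273, -0.9205]
J5: z=[-0.6357, -0.7152, 0.2904] o=[0.9276, -0.0016, -0.0582] → [-0.1187, 0.2009, 0.2351, -0.6357, -0.7152, 0.2904]
J6: z=[0.7531, -0.4922, 0.4366] o=[0.8091, 0.3458, 0.5379] → [0.3177, 0.6529, 0.1879, 0.7531, -0.4922, 0.4366]
q̇ = J⁺·V = [0.2450, 0.6420, -0.8530, 0.3000, -0.9890, 0.9900]

0.2450 0.6420 -0.8530 0.3000 -0.9890 0.9900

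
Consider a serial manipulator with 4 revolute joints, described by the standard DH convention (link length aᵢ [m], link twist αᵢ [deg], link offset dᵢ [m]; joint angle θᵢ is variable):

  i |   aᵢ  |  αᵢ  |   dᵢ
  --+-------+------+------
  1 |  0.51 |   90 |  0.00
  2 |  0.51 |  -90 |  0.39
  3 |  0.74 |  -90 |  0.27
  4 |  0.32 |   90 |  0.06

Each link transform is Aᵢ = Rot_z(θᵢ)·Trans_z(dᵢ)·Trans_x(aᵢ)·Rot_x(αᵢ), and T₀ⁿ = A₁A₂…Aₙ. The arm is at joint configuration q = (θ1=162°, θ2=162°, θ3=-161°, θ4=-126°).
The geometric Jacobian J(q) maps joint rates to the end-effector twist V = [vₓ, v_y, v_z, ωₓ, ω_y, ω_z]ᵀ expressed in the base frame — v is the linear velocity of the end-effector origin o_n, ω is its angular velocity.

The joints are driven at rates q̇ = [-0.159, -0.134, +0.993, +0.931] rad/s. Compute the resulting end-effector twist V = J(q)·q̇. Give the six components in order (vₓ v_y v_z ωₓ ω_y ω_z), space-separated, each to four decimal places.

0.4113 0.5301 -0.1415 0.7966 0.5258 -1.0097

o_n = [-0.1291, 0.7006, -0.5006]
J₁: ẑ×o_n = [-0.7006, -0.1291, 0.0000], ω = ẑ
J2: z=[0.3090, 0.9511, 0.0000] o=[-0.4850, 0.1576, 0.0000] → [-0.4761, 0.1547, -0.1708, 0.3090, 0.9511, 0.0000]
J3: z=[0.2939, -0.0955, -0.9511] o=[0.0968, 0.3786, 0.1576] → [0.3691, 0.4082, 0.0731, 0.2939, -0.0955, -0.9511]
J4: z=[0.5867, 0.8036, 0.1006] o=[-0.3823, 0.7876, -0.3154] → [-0.1401, 0.1341, -0.2545, 0.5867, 0.8036, 0.1006]
V = J·q̇ = [0.4113, 0.5301, -0.1415, 0.7966, 0.5258, -1.0097]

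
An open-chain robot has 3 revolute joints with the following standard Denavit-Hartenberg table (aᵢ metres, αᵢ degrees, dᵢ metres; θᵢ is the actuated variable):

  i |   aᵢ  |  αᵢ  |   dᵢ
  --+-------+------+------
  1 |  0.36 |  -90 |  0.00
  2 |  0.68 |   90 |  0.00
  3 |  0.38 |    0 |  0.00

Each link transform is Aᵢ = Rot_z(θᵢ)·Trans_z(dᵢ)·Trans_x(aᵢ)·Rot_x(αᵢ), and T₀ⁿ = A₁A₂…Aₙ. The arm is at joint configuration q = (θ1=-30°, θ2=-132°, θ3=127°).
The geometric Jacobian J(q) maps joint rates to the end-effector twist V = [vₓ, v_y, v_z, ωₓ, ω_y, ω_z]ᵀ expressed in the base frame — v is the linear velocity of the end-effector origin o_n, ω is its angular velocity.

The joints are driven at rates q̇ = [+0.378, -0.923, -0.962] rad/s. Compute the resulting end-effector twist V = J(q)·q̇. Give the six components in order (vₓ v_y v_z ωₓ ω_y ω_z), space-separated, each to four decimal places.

-0.4157 0.5193 -0.0618 0.1576 -1.1568 1.0217

o_n = [0.2020, 0.2338, 0.3354]
J₁: ẑ×o_n = [-0.2338, 0.2020, 0.0000], ω = ẑ
J2: z=[0.5000, 0.8660, 0.0000] o=[0.3118, -0.1800, 0.0000] → [0.2905, -0.1677, 0.3020, 0.5000, 0.8660, 0.0000]
J3: z=[-0.6436, 0.3716, -0.6691] o=[-0.0823, 0.0475, 0.5053] → [0.0615, -0.2996, -0.2255, -0.6436, 0.3716, -0.6691]
V = J·q̇ = [-0.4157, 0.5193, -0.0618, 0.1576, -1.1568, 1.0217]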